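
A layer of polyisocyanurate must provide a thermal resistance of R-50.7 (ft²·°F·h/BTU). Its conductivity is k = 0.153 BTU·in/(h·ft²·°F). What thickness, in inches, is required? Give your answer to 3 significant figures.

7.76 in

L = R × k = 50.7 × 0.153 = 7.757 in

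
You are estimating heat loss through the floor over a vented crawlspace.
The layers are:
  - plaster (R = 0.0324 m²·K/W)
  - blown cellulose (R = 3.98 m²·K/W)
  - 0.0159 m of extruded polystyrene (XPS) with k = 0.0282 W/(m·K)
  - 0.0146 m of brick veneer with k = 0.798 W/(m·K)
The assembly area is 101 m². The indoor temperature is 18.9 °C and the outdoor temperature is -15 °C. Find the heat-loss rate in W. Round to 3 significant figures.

0.0159/0.0282 = 0.5638
0.0146/0.798 = 0.0183
R_total = 0.0324 + 3.98 + 0.5638 + 0.0183 = 4.595 m²·K/W
Q = A·ΔT/R = 101 × (18.9 − (-15)) / 4.595 = 745.2 W

745 W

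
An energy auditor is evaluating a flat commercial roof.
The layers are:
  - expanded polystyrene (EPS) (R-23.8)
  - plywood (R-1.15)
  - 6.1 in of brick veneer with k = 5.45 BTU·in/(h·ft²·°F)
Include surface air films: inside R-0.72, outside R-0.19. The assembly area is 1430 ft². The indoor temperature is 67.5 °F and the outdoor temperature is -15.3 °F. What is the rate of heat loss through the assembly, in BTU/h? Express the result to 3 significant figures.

4390 BTU/h

6.1/5.45 = 1.119
R_total = 0.72 + 23.8 + 1.15 + 1.119 + 0.19 = 26.98 ft²·°F·h/BTU
Q = A·ΔT/R = 1430 × (67.5 − (-15.3)) / 26.98 = 4389 BTU/h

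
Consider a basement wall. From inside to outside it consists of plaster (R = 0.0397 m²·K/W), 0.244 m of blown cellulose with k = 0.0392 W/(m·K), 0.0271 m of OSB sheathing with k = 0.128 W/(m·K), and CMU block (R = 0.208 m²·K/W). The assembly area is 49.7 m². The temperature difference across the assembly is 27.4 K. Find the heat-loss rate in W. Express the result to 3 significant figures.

0.244/0.0392 = 6.224
0.0271/0.128 = 0.2117
R_total = 0.0397 + 6.224 + 0.2117 + 0.208 = 6.684 m²·K/W
Q = A·ΔT/R = 49.7 × 27.4 / 6.684 = 203.7 W

204 W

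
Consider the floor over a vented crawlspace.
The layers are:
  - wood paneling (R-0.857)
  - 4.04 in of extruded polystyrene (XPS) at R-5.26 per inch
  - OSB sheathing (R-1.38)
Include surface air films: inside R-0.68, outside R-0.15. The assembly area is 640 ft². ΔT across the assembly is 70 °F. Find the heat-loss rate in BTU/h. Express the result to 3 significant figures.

1840 BTU/h

4.04 × 5.26 = 21.25
R_total = 0.68 + 0.857 + 21.25 + 1.38 + 0.15 = 24.32 ft²·°F·h/BTU
Q = A·ΔT/R = 640 × 70 / 24.32 = 1842 BTU/h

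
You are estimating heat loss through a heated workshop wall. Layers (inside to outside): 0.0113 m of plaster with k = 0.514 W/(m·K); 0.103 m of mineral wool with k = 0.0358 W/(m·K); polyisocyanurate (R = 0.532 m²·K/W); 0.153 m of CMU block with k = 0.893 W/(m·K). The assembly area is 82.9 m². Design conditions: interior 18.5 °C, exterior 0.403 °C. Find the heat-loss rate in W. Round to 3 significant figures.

416 W

0.0113/0.514 = 0.02198
0.103/0.0358 = 2.877
0.153/0.893 = 0.1713
R_total = 0.02198 + 2.877 + 0.532 + 0.1713 = 3.602 m²·K/W
Q = A·ΔT/R = 82.9 × (18.5 − 0.403) / 3.602 = 416.5 W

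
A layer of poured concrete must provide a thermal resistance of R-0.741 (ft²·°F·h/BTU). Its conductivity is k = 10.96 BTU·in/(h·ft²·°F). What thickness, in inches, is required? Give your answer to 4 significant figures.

8.121 in

L = R × k = 0.741 × 10.96 = 8.1214 in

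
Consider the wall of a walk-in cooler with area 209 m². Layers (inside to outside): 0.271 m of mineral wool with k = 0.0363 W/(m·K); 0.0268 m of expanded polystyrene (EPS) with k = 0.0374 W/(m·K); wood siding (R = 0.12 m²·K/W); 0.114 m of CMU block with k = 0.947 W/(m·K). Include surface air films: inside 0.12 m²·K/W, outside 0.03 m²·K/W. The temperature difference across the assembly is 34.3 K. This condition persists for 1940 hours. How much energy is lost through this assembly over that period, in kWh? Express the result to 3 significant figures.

0.271/0.0363 = 7.466
0.0268/0.0374 = 0.7166
0.114/0.947 = 0.1204
R_total = 0.12 + 7.466 + 0.7166 + 0.12 + 0.1204 + 0.03 = 8.573 m²·K/W
Q = 209 × 34.3 / 8.573 = 836.2 W
E = 836.2 W × 1940 h / 1000 = 1622 kWh

1620 kWh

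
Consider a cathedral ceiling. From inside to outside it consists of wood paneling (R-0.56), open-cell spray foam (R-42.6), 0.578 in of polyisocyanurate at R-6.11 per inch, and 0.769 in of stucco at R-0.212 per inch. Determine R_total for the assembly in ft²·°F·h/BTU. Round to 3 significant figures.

46.9 ft²·°F·h/BTU

0.578 × 6.11 = 3.532
0.769 × 0.212 = 0.163
R_total = 0.56 + 42.6 + 3.532 + 0.163 = 46.85 ft²·°F·h/BTU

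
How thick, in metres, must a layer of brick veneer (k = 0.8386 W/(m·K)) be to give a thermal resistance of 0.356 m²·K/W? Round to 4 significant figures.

L = R·k = 0.356 × 0.8386 = 0.29854 m

0.2985 m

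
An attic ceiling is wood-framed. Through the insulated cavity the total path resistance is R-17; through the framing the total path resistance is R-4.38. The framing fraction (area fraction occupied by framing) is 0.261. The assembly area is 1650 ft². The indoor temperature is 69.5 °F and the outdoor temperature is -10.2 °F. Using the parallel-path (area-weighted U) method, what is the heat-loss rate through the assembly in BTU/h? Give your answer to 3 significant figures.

13600 BTU/h

U_eff = 0.739/17 + 0.261/4.38 = 0.04347 + 0.05959 = 0.1031
R_eff = 1/U_eff = 9.703 ft²·°F·h/BTU
Q = 1650 × (69.5 − (-10.2)) / 9.703 = 13550 BTU/h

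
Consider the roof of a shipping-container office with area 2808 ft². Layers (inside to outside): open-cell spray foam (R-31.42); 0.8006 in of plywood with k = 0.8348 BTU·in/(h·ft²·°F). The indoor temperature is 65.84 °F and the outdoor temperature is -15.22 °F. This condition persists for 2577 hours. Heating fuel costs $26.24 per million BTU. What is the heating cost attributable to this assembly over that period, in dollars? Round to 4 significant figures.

0.8006/0.8348 = 0.95903
R_total = 31.42 + 0.95903 = 32.379 ft²·°F·h/BTU
Q = 2808 × (65.84 − (-15.22)) / 32.379 = 7029.7 BTU/h
E = 7029.7 × 2577 = 18116000 BTU
Cost = 18116000/10⁶ × 26.24 = $475.36

475.4 dollars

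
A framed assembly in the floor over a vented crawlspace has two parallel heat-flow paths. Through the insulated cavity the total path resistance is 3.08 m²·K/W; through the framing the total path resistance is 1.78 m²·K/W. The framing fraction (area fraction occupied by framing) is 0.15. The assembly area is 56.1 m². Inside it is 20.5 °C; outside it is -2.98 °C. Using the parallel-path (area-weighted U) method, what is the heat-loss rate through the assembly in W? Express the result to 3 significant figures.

U_eff = 0.85/3.08 + 0.15/1.78 = 0.276 + 0.08427 = 0.3602
R_eff = 1/U_eff = 2.776 m²·K/W
Q = 56.1 × (20.5 − (-2.98)) / 2.776 = 474.5 W

475 W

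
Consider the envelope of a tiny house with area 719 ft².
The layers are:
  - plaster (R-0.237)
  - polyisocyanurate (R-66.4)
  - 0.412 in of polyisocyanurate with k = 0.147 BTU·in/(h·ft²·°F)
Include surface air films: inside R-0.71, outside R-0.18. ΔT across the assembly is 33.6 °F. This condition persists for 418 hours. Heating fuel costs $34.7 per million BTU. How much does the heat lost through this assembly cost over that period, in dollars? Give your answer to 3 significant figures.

0.412/0.147 = 2.803
R_total = 0.71 + 0.237 + 66.4 + 2.803 + 0.18 = 70.33 ft²·°F·h/BTU
Q = 719 × 33.6 / 70.33 = 343.5 BTU/h
E = 343.5 × 418 = 143600 BTU
Cost = 143600/10⁶ × 34.7 = $4.982

4.98 dollars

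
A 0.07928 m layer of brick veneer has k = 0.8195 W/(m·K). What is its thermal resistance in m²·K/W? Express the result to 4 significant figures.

R = L/k = 0.07928/0.8195 = 0.096742 m²·K/W

0.09674 m²·K/W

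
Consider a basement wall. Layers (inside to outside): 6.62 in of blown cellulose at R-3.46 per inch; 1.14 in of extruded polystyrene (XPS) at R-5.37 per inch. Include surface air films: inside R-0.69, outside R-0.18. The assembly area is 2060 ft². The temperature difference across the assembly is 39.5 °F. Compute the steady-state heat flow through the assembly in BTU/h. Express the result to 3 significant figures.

2720 BTU/h

6.62 × 3.46 = 22.91
1.14 × 5.37 = 6.122
R_total = 0.69 + 22.91 + 6.122 + 0.18 = 29.9 ft²·°F·h/BTU
Q = A·ΔT/R = 2060 × 39.5 / 29.9 = 2722 BTU/h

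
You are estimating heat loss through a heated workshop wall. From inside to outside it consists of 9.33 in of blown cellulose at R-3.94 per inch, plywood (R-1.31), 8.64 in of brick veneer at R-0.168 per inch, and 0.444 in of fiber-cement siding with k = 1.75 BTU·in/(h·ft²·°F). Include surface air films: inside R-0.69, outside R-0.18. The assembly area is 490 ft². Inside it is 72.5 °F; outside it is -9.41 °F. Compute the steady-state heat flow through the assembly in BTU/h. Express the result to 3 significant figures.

987 BTU/h

9.33 × 3.94 = 36.76
8.64 × 0.168 = 1.452
0.444/1.75 = 0.2537
R_total = 0.69 + 36.76 + 1.31 + 1.452 + 0.2537 + 0.18 = 40.65 ft²·°F·h/BTU
Q = A·ΔT/R = 490 × (72.5 − (-9.41)) / 40.65 = 987.5 BTU/h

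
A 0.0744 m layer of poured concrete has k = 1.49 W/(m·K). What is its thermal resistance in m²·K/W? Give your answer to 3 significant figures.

0.0499 m²·K/W

R = L/k = 0.0744/1.49 = 0.04993 m²·K/W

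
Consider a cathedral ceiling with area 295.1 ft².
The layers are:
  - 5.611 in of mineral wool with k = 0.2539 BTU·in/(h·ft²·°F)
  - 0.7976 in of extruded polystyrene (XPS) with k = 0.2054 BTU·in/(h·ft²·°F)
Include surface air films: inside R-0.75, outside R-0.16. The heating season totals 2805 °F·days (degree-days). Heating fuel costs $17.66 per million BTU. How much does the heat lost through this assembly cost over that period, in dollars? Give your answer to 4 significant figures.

5.611/0.2539 = 22.099
0.7976/0.2054 = 3.8832
R_total = 0.75 + 22.099 + 3.8832 + 0.16 = 26.892 ft²·°F·h/BTU
E = A × HDD × 24 / R = 295.1 × 2805 × 24 / 26.892 = 738730 BTU
Cost = 738730/10⁶ × 17.66 = $13.046

13.05 dollars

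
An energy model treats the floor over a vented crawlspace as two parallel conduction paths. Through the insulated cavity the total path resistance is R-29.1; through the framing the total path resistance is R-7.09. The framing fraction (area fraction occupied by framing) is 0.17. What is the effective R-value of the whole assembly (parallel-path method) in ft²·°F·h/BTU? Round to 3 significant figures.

U_eff = 0.83/29.1 + 0.17/7.09 = 0.02852 + 0.02398 = 0.0525
R_eff = 1/U_eff = 19.05 ft²·°F·h/BTU

19.0 ft²·°F·h/BTU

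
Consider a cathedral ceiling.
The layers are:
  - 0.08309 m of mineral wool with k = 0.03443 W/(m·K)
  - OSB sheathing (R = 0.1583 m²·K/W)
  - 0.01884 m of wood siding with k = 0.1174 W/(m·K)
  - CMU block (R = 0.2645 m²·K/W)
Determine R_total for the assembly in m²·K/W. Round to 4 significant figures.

0.08309/0.03443 = 2.4133
0.01884/0.1174 = 0.16048
R_total = 2.4133 + 0.1583 + 0.16048 + 0.2645 = 2.9966 m²·K/W

2.997 m²·K/W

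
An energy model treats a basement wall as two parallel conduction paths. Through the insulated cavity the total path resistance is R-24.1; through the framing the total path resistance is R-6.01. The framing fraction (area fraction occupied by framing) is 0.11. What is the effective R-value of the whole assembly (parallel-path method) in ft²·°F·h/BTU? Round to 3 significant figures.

18.1 ft²·°F·h/BTU

U_eff = 0.89/24.1 + 0.11/6.01 = 0.03693 + 0.0183 = 0.05523
R_eff = 1/U_eff = 18.11 ft²·°F·h/BTU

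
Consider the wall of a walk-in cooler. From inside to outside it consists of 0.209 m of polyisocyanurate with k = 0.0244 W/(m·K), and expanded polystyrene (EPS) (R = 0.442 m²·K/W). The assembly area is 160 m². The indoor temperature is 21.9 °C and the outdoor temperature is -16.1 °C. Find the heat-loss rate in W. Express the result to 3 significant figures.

675 W

0.209/0.0244 = 8.566
R_total = 8.566 + 0.442 = 9.008 m²·K/W
Q = A·ΔT/R = 160 × (21.9 − (-16.1)) / 9.008 = 675 W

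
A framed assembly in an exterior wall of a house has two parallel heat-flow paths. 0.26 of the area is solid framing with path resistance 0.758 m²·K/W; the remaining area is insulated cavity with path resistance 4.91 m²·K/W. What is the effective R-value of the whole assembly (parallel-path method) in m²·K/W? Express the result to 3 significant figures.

2.03 m²·K/W

U_eff = 0.74/4.91 + 0.26/0.758 = 0.1507 + 0.343 = 0.4937
R_eff = 1/U_eff = 2.025 m²·K/W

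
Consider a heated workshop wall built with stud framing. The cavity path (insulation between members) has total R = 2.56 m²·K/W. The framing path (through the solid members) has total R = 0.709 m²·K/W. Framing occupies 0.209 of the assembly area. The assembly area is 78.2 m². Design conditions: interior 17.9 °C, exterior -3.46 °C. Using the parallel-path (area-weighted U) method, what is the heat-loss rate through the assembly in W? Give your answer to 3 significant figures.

1010 W

U_eff = 0.791/2.56 + 0.209/0.709 = 0.309 + 0.2948 = 0.6038
R_eff = 1/U_eff = 1.656 m²·K/W
Q = 78.2 × (17.9 − (-3.46)) / 1.656 = 1009 W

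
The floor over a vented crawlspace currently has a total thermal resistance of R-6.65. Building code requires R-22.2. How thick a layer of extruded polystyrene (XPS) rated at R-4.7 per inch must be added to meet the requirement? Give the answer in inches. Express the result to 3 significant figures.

ΔR = 22.2 − 6.65 = 15.55 ft²·°F·h/BTU
L = ΔR / (R/in) = 15.55/4.7 = 3.309 in

3.31 in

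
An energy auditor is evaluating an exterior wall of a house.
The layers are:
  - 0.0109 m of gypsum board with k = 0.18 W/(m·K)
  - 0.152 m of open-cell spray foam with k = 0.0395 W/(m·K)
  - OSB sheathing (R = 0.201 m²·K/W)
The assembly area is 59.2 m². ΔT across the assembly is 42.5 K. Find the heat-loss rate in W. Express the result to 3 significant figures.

612 W

0.0109/0.18 = 0.06056
0.152/0.0395 = 3.848
R_total = 0.06056 + 3.848 + 0.201 = 4.11 m²·K/W
Q = A·ΔT/R = 59.2 × 42.5 / 4.11 = 612.2 W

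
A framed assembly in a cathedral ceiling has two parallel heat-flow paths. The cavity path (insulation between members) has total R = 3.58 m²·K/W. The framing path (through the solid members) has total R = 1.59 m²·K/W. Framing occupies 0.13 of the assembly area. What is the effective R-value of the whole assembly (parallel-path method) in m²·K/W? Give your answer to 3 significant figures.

3.08 m²·K/W

U_eff = 0.87/3.58 + 0.13/1.59 = 0.243 + 0.08176 = 0.3248
R_eff = 1/U_eff = 3.079 m²·K/W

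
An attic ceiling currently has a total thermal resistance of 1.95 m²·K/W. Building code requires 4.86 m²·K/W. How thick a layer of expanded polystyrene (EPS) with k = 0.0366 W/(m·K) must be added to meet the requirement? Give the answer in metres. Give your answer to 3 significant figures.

ΔR = 4.86 − 1.95 = 2.91 m²·K/W
L = ΔR × k = 2.91 × 0.0366 = 0.1065 m

0.107 m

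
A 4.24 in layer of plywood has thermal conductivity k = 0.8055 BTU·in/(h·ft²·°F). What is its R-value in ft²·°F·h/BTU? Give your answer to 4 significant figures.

R = L/k = 4.24/0.8055 = 5.2638 ft²·°F·h/BTU

5.264 ft²·°F·h/BTU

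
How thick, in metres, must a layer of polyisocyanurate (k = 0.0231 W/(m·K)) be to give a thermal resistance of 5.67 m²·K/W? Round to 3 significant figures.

0.131 m

L = R·k = 5.67 × 0.0231 = 0.131 m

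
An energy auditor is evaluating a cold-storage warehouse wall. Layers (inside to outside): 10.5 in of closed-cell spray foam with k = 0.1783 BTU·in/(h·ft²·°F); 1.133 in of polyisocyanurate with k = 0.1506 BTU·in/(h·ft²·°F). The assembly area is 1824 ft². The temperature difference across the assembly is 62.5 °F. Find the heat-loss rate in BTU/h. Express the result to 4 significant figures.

1717 BTU/h

10.5/0.1783 = 58.89
1.133/0.1506 = 7.5232
R_total = 58.89 + 7.5232 = 66.413 ft²·°F·h/BTU
Q = A·ΔT/R = 1824 × 62.5 / 66.413 = 1716.5 BTU/h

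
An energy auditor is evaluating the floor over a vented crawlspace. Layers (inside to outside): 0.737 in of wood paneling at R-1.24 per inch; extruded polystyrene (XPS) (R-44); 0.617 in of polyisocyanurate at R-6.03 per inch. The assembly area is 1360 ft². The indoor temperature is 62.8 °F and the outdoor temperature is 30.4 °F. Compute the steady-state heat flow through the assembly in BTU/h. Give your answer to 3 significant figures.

0.737 × 1.24 = 0.9139
0.617 × 6.03 = 3.721
R_total = 0.9139 + 44 + 3.721 = 48.63 ft²·°F·h/BTU
Q = A·ΔT/R = 1360 × (62.8 − 30.4) / 48.63 = 906 BTU/h

906 BTU/h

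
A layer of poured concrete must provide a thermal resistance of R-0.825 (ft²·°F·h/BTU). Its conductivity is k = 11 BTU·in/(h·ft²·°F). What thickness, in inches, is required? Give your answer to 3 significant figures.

9.07 in

L = R × k = 0.825 × 11 = 9.075 in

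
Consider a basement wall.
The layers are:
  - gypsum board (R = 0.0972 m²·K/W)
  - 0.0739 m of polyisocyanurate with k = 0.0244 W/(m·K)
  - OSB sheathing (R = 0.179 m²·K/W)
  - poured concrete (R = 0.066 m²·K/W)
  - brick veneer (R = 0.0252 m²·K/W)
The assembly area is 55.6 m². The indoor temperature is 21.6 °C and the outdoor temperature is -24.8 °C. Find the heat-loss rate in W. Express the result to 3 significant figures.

760 W

0.0739/0.0244 = 3.029
R_total = 0.0972 + 3.029 + 0.179 + 0.066 + 0.0252 = 3.396 m²·K/W
Q = A·ΔT/R = 55.6 × (21.6 − (-24.8)) / 3.396 = 759.7 W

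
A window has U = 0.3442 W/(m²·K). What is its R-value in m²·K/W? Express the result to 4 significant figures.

R = 1/U = 1/0.3442 = 2.9053

2.905 m²·K/W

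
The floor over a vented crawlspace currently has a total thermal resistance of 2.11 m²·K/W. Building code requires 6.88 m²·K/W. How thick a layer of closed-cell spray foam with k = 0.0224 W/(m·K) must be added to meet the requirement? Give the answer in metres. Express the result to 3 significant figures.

ΔR = 6.88 − 2.11 = 4.77 m²·K/W
L = ΔR × k = 4.77 × 0.0224 = 0.1068 m

0.107 m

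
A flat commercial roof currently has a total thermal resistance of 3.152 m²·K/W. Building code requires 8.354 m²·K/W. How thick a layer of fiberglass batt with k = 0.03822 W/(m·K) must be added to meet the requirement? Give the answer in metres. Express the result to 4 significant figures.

ΔR = 8.354 − 3.152 = 5.202 m²·K/W
L = ΔR × k = 5.202 × 0.03822 = 0.19882 m

0.1988 m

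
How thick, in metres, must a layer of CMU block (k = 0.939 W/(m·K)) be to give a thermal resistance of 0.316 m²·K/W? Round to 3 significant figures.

0.297 m

L = R·k = 0.316 × 0.939 = 0.2967 m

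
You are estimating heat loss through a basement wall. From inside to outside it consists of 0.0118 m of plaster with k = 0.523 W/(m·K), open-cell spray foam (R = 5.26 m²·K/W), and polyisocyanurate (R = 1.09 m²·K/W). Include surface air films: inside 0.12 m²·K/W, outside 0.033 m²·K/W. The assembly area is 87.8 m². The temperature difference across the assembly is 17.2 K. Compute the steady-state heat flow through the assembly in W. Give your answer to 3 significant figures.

231 W

0.0118/0.523 = 0.02256
R_total = 0.12 + 0.02256 + 5.26 + 1.09 + 0.033 = 6.526 m²·K/W
Q = A·ΔT/R = 87.8 × 17.2 / 6.526 = 231.4 W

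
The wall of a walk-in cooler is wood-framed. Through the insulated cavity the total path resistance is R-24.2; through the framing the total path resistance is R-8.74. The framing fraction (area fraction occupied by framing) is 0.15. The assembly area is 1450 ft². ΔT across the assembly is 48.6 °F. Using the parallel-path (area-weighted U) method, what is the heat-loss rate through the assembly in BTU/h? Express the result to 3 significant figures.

U_eff = 0.85/24.2 + 0.15/8.74 = 0.03512 + 0.01716 = 0.05229
R_eff = 1/U_eff = 19.13 ft²·°F·h/BTU
Q = 1450 × 48.6 / 19.13 = 3685 BTU/h

3680 BTU/h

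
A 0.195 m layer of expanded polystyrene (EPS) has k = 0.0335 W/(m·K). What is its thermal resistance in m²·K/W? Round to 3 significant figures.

5.82 m²·K/W

R = L/k = 0.195/0.0335 = 5.821 m²·K/W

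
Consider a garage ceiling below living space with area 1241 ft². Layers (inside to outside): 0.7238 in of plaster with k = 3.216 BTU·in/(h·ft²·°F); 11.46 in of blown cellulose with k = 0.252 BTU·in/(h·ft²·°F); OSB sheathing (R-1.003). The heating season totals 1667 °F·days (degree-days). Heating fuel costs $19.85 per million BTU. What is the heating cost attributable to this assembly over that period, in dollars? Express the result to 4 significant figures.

0.7238/3.216 = 0.22506
11.46/0.252 = 45.476
R_total = 0.22506 + 45.476 + 1.003 = 46.704 ft²·°F·h/BTU
E = A × HDD × 24 / R = 1241 × 1667 × 24 / 46.704 = 1063100 BTU
Cost = 1063100/10⁶ × 19.85 = $21.102

21.10 dollars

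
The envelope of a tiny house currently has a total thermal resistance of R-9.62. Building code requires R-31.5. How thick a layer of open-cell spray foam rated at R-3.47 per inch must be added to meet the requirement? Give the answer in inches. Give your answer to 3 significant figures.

6.31 in

ΔR = 31.5 − 9.62 = 21.88 ft²·°F·h/BTU
L = ΔR / (R/in) = 21.88/3.47 = 6.305 in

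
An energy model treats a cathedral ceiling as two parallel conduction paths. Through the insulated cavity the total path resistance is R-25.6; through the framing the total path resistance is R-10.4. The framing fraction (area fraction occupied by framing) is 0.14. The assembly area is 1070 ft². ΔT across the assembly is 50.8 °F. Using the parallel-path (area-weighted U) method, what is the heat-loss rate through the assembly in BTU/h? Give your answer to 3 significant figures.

2560 BTU/h

U_eff = 0.86/25.6 + 0.14/10.4 = 0.03359 + 0.01346 = 0.04706
R_eff = 1/U_eff = 21.25 ft²·°F·h/BTU
Q = 1070 × 50.8 / 21.25 = 2558 BTU/h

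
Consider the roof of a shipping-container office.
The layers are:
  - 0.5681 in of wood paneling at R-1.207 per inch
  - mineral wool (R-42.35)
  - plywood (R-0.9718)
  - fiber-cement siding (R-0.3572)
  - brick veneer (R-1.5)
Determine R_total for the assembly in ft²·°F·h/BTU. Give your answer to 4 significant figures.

0.5681 × 1.207 = 0.6857
R_total = 0.6857 + 42.35 + 0.9718 + 0.3572 + 1.5 = 45.865 ft²·°F·h/BTU

45.86 ft²·°F·h/BTU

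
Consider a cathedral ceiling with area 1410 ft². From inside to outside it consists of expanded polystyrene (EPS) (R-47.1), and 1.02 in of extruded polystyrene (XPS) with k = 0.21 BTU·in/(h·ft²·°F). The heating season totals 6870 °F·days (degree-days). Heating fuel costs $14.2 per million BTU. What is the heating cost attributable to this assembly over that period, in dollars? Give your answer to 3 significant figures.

63.5 dollars

1.02/0.21 = 4.857
R_total = 47.1 + 4.857 = 51.96 ft²·°F·h/BTU
E = A × HDD × 24 / R = 1410 × 6870 × 24 / 51.96 = 4474000 BTU
Cost = 4474000/10⁶ × 14.2 = $63.54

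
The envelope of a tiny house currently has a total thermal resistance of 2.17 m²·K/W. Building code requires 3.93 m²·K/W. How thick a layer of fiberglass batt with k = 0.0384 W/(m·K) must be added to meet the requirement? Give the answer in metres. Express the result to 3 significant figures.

ΔR = 3.93 − 2.17 = 1.76 m²·K/W
L = ΔR × k = 1.76 × 0.0384 = 0.06758 m

0.0676 m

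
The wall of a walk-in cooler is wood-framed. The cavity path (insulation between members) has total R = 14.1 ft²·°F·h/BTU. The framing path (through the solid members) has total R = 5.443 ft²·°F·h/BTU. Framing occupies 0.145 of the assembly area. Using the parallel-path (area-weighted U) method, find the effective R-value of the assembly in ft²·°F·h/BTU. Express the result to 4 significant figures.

U_eff = 0.855/14.1 + 0.145/5.443 = 0.060638 + 0.02664 = 0.087278
R_eff = 1/U_eff = 11.458 ft²·°F·h/BTU

11.46 ft²·°F·h/BTU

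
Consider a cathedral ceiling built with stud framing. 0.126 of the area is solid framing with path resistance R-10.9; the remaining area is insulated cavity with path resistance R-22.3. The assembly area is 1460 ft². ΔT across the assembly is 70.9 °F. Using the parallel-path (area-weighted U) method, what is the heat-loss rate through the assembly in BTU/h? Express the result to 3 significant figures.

U_eff = 0.874/22.3 + 0.126/10.9 = 0.03919 + 0.01156 = 0.05075
R_eff = 1/U_eff = 19.7 ft²·°F·h/BTU
Q = 1460 × 70.9 / 19.7 = 5254 BTU/h

5250 BTU/h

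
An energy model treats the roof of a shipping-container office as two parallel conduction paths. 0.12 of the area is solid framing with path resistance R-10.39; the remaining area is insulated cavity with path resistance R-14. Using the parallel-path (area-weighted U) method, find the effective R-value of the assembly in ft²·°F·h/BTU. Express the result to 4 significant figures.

13.44 ft²·°F·h/BTU

U_eff = 0.88/14 + 0.12/10.39 = 0.062857 + 0.01155 = 0.074407
R_eff = 1/U_eff = 13.44 ft²·°F·h/BTU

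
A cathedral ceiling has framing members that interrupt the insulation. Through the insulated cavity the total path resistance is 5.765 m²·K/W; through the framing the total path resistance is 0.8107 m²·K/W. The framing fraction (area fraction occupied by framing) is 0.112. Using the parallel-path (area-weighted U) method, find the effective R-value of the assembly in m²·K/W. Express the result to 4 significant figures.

3.422 m²·K/W

U_eff = 0.888/5.765 + 0.112/0.8107 = 0.15403 + 0.13815 = 0.29219
R_eff = 1/U_eff = 3.4225 m²·K/W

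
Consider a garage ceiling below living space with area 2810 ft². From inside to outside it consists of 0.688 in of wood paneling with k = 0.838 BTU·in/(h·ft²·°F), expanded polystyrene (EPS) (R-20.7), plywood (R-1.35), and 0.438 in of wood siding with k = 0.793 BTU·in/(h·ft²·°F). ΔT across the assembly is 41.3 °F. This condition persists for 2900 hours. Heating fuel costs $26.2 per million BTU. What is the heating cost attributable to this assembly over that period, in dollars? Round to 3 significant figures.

0.688/0.838 = 0.821
0.438/0.793 = 0.5523
R_total = 0.821 + 20.7 + 1.35 + 0.5523 = 23.42 ft²·°F·h/BTU
Q = 2810 × 41.3 / 23.42 = 4955 BTU/h
E = 4955 × 2900 = 14370000 BTU
Cost = 14370000/10⁶ × 26.2 = $376.4

376 dollars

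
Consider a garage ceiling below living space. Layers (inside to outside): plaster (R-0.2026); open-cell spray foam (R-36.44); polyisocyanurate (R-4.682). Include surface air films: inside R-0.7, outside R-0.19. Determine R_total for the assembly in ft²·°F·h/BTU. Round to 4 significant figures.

42.21 ft²·°F·h/BTU

R_total = 0.7 + 0.2026 + 36.44 + 4.682 + 0.19 = 42.215 ft²·°F·h/BTU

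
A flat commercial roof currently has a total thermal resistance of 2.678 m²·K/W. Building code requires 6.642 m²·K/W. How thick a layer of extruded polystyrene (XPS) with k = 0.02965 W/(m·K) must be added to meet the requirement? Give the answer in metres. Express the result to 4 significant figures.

0.1175 m

ΔR = 6.642 − 2.678 = 3.964 m²·K/W
L = ΔR × k = 3.964 × 0.02965 = 0.11753 m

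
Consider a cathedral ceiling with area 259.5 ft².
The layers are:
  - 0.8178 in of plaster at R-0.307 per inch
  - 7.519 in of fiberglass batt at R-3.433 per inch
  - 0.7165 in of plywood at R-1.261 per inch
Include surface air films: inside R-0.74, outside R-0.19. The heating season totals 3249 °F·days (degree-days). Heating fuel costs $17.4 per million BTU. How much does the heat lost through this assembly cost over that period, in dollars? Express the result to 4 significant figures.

0.8178 × 0.307 = 0.25106
7.519 × 3.433 = 25.813
0.7165 × 1.261 = 0.90351
R_total = 0.74 + 0.25106 + 25.813 + 0.90351 + 0.19 = 27.897 ft²·°F·h/BTU
E = A × HDD × 24 / R = 259.5 × 3249 × 24 / 27.897 = 725330 BTU
Cost = 725330/10⁶ × 17.4 = $12.621

12.62 dollars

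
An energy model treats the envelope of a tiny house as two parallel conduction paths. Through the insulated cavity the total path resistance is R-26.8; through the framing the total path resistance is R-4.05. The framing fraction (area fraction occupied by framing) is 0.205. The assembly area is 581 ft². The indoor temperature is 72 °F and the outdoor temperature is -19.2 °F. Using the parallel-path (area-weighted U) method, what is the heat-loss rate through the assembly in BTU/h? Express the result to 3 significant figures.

U_eff = 0.795/26.8 + 0.205/4.05 = 0.02966 + 0.05062 = 0.08028
R_eff = 1/U_eff = 12.46 ft²·°F·h/BTU
Q = 581 × (72 − (-19.2)) / 12.46 = 4254 BTU/h

4250 BTU/h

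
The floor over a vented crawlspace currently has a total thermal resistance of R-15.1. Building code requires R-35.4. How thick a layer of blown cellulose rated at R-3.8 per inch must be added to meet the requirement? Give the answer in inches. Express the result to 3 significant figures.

ΔR = 35.4 − 15.1 = 20.3 ft²·°F·h/BTU
L = ΔR / (R/in) = 20.3/3.8 = 5.342 in

5.34 in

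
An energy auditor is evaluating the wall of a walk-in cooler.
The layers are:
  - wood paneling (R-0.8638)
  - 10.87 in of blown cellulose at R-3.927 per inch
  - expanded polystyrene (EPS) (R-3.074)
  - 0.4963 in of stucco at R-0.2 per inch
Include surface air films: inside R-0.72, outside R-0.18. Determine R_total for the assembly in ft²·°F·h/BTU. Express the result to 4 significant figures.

47.62 ft²·°F·h/BTU

10.87 × 3.927 = 42.686
0.4963 × 0.2 = 0.09926
R_total = 0.72 + 0.8638 + 42.686 + 3.074 + 0.09926 + 0.18 = 47.624 ft²·°F·h/BTU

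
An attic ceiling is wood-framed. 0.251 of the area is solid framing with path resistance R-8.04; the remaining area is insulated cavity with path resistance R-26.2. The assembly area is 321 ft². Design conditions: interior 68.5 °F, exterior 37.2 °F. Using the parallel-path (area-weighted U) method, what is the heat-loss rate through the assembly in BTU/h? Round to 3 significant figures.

601 BTU/h

U_eff = 0.749/26.2 + 0.251/8.04 = 0.02859 + 0.03122 = 0.05981
R_eff = 1/U_eff = 16.72 ft²·°F·h/BTU
Q = 321 × (68.5 − 37.2) / 16.72 = 600.9 BTU/h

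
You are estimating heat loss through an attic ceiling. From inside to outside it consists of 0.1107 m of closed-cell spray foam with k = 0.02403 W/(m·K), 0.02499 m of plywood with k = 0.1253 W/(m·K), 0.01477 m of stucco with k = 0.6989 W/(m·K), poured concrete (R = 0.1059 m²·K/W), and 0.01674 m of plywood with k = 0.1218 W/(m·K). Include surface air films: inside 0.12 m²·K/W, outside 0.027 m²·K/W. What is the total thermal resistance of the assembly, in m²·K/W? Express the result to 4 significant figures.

5.218 m²·K/W

0.1107/0.02403 = 4.6067
0.02499/0.1253 = 0.19944
0.01477/0.6989 = 0.021133
0.01674/0.1218 = 0.13744
R_total = 0.12 + 4.6067 + 0.19944 + 0.021133 + 0.1059 + 0.13744 + 0.027 = 5.2177 m²·K/W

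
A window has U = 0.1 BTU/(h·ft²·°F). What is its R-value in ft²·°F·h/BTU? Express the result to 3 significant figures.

10.0 ft²·°F·h/BTU

R = 1/U = 1/0.1 = 10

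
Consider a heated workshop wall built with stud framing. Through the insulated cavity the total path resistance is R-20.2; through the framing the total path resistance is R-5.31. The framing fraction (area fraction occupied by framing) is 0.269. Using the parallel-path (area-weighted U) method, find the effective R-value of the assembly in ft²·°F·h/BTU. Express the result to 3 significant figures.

U_eff = 0.731/20.2 + 0.269/5.31 = 0.03619 + 0.05066 = 0.08685
R_eff = 1/U_eff = 11.51 ft²·°F·h/BTU

11.5 ft²·°F·h/BTU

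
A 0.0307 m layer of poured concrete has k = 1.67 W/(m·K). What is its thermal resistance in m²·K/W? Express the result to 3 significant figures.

R = L/k = 0.0307/1.67 = 0.01838 m²·K/W

0.0184 m²·K/W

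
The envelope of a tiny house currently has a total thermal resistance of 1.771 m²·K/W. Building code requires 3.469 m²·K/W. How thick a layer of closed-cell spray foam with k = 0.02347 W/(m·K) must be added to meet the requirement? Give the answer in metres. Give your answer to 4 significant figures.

ΔR = 3.469 − 1.771 = 1.698 m²·K/W
L = ΔR × k = 1.698 × 0.02347 = 0.039852 m

0.03985 m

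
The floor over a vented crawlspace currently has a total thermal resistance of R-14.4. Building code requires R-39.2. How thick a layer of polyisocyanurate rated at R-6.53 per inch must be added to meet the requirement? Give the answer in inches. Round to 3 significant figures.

ΔR = 39.2 − 14.4 = 24.8 ft²·°F·h/BTU
L = ΔR / (R/in) = 24.8/6.53 = 3.798 in

3.80 in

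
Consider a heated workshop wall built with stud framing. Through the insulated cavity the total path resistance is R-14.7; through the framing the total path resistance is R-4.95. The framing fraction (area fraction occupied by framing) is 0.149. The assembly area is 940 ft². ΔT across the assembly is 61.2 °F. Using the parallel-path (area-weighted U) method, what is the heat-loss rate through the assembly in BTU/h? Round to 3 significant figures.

5060 BTU/h

U_eff = 0.851/14.7 + 0.149/4.95 = 0.05789 + 0.0301 = 0.08799
R_eff = 1/U_eff = 11.36 ft²·°F·h/BTU
Q = 940 × 61.2 / 11.36 = 5062 BTU/h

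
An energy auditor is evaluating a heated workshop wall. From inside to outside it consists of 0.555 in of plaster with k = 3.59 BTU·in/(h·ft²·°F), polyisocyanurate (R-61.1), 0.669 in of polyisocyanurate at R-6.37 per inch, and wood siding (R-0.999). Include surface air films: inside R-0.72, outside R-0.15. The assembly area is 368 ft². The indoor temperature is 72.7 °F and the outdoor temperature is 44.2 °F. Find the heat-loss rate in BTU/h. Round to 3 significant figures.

0.555/3.59 = 0.1546
0.669 × 6.37 = 4.262
R_total = 0.72 + 0.1546 + 61.1 + 4.262 + 0.999 + 0.15 = 67.39 ft²·°F·h/BTU
Q = A·ΔT/R = 368 × (72.7 − 44.2) / 67.39 = 155.6 BTU/h

156 BTU/h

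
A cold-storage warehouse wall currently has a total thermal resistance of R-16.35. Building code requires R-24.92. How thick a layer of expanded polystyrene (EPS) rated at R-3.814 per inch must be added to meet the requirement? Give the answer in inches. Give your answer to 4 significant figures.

2.247 in

ΔR = 24.92 − 16.35 = 8.57 ft²·°F·h/BTU
L = ΔR / (R/in) = 8.57/3.814 = 2.247 in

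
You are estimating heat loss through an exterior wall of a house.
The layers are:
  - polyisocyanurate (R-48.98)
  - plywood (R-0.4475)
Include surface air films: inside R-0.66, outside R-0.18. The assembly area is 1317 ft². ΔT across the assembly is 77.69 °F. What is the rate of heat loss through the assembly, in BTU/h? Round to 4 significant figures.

2035 BTU/h

R_total = 0.66 + 48.98 + 0.4475 + 0.18 = 50.267 ft²·°F·h/BTU
Q = A·ΔT/R = 1317 × 77.69 / 50.267 = 2035.5 BTU/h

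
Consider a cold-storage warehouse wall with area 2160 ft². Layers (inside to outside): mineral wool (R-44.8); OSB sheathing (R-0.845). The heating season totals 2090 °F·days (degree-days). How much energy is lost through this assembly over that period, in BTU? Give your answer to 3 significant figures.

R_total = 44.8 + 0.845 = 45.64 ft²·°F·h/BTU
E = A × HDD × 24 / R = 2160 × 2090 × 24 / 45.64 = 2374000 BTU

2370000 BTU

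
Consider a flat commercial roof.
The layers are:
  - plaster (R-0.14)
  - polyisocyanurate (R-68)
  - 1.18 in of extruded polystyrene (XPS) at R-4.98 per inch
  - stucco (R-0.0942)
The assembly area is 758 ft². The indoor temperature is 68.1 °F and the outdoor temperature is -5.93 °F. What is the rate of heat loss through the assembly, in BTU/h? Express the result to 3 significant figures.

757 BTU/h

1.18 × 4.98 = 5.876
R_total = 0.14 + 68 + 5.876 + 0.0942 = 74.11 ft²·°F·h/BTU
Q = A·ΔT/R = 758 × (68.1 − (-5.93)) / 74.11 = 757.2 BTU/h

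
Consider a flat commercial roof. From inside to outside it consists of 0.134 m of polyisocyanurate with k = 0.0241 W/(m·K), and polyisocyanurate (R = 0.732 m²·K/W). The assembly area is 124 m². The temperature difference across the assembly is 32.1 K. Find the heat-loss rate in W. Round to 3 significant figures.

633 W

0.134/0.0241 = 5.56
R_total = 5.56 + 0.732 = 6.292 m²·K/W
Q = A·ΔT/R = 124 × 32.1 / 6.292 = 632.6 W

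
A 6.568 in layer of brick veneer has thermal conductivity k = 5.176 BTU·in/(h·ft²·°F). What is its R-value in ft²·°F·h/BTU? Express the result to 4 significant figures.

1.269 ft²·°F·h/BTU

R = L/k = 6.568/5.176 = 1.2689 ft²·°F·h/BTU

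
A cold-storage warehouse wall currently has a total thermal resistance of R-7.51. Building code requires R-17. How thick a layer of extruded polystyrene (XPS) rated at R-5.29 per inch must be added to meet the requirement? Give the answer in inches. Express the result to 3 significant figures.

ΔR = 17 − 7.51 = 9.49 ft²·°F·h/BTU
L = ΔR / (R/in) = 9.49/5.29 = 1.794 in

1.79 in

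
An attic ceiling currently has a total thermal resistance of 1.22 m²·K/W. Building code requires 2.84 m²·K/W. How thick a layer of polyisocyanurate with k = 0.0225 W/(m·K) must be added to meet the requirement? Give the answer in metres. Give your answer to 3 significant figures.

0.0364 m

ΔR = 2.84 − 1.22 = 1.62 m²·K/W
L = ΔR × k = 1.62 × 0.0225 = 0.03645 m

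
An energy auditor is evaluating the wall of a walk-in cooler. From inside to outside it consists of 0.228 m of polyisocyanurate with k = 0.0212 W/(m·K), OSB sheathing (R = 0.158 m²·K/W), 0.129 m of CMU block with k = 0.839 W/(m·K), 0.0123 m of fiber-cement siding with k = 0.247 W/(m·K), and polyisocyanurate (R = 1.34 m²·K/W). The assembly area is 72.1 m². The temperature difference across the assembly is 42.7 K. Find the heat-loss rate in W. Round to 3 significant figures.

247 W

0.228/0.0212 = 10.75
0.129/0.839 = 0.1538
0.0123/0.247 = 0.0498
R_total = 10.75 + 0.158 + 0.1538 + 0.0498 + 1.34 = 12.46 m²·K/W
Q = A·ΔT/R = 72.1 × 42.7 / 12.46 = 247.2 W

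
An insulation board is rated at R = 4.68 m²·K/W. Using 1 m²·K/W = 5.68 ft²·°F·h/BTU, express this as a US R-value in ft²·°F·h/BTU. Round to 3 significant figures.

26.6 ft²·°F·h/BTU

R_US = 4.68 × 5.68 = 26.58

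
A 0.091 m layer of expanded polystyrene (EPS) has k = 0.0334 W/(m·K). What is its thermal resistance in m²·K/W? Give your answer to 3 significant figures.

2.72 m²·K/W

R = L/k = 0.091/0.0334 = 2.725 m²·K/W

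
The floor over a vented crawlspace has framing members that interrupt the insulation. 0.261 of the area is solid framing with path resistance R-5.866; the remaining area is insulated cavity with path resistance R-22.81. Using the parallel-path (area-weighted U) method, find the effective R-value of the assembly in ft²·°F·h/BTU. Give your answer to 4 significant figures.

13.01 ft²·°F·h/BTU

U_eff = 0.739/22.81 + 0.261/5.866 = 0.032398 + 0.044494 = 0.076892
R_eff = 1/U_eff = 13.005 ft²·°F·h/BTU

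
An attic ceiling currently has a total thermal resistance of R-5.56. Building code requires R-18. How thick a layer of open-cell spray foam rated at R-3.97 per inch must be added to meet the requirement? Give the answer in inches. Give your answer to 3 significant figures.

3.13 in

ΔR = 18 − 5.56 = 12.44 ft²·°F·h/BTU
L = ΔR / (R/in) = 12.44/3.97 = 3.134 in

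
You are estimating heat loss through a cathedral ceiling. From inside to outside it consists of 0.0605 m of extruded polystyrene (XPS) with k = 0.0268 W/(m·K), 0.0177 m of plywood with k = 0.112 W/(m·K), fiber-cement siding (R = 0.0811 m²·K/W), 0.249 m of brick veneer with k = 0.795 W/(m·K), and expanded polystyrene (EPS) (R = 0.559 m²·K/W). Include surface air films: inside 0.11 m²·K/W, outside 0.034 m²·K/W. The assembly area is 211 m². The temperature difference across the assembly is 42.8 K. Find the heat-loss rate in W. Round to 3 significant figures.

2570 W

0.0605/0.0268 = 2.257
0.0177/0.112 = 0.158
0.249/0.795 = 0.3132
R_total = 0.11 + 2.257 + 0.158 + 0.0811 + 0.3132 + 0.559 + 0.034 = 3.513 m²·K/W
Q = A·ΔT/R = 211 × 42.8 / 3.513 = 2571 W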